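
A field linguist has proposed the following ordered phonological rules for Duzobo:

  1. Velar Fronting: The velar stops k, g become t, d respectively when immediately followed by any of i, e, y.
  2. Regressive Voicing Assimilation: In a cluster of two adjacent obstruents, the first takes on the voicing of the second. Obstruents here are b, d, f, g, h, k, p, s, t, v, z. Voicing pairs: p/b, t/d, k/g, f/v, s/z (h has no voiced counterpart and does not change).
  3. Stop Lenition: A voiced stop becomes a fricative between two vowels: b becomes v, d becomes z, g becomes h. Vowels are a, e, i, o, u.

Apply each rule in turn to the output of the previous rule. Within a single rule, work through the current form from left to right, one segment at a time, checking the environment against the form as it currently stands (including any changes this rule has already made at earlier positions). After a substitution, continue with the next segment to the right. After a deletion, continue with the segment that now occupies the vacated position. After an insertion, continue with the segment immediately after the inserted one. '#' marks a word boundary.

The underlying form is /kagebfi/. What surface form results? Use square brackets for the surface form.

[kazepfi]

1 Velar Fronting: [kagebfi] → [kadebfi]
2 Regressive Voicing Assimilation: [kadebfi] → [kadepfi]
3 Stop Lenition: [kadepfi] → [kazepfi]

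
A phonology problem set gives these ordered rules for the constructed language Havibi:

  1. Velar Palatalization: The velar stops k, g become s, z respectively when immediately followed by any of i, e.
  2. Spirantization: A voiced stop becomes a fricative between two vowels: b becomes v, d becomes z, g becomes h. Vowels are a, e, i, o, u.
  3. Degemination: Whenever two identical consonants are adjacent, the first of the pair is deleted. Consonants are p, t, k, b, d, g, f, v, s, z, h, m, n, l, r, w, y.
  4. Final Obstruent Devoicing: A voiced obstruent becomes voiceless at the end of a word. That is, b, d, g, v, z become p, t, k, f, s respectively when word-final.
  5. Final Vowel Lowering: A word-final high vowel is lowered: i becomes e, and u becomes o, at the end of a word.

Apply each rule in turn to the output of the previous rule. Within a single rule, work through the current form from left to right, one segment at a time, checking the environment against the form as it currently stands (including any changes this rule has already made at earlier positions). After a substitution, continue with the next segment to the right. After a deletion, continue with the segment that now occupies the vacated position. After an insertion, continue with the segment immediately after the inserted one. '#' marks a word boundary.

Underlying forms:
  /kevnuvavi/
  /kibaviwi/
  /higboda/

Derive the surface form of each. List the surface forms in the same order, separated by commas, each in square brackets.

/kevnuvavi/:
  1 Velar Palatalization: [kevnuvavi] → [sevnuvavi]
  2 Spirantization: no change — [sevnuvavi]
  3 Degemination: no change — [sevnuvavi]
  4 Final Obstruent Devoicing: no change — [sevnuvavi]
  5 Final Vowel Lowering: [sevnuvavi] → [sevnuvave]
/kibaviwi/:
  1 Velar Palatalization: [kibaviwi] → [sibaviwi]
  2 Spirantization: [sibaviwi] → [sivaviwi]
  3 Degemination: no change — [sivaviwi]
  4 Final Obstruent Devoicing: no change — [sivaviwi]
  5 Final Vowel Lowering: [sivaviwi] → [sivaviwe]
/higboda/:
  1 Velar Palatalization: no change — [higboda]
  2 Spirantization: [higboda] → [higboza]
  3 Degemination: no change — [higboza]
  4 Final Obstruent Devoicing: no change — [higboza]
  5 Final Vowel Lowering: no change — [higboza]

[sevnuvave], [sivaviwe], [higboza]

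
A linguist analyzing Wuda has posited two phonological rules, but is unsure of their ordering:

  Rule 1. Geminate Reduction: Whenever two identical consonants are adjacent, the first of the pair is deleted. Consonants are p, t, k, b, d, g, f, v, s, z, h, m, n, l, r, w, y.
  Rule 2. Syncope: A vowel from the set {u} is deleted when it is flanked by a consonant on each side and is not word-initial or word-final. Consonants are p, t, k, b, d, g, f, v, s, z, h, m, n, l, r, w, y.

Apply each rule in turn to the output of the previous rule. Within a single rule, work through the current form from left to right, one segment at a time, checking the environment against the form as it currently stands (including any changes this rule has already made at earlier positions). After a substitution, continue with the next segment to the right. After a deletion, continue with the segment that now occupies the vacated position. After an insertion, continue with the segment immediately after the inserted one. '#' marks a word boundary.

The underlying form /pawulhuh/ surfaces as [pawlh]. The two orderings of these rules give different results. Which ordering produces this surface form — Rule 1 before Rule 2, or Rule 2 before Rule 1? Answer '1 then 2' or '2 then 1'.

Order 1 then 2:
  1 Geminate Reduction: no change — [pawulhuh]
  2 Syncope: [pawulhuh] → [pawlhh]
  result: [pawlhh]
Order 2 then 1:
  2 Syncope: [pawulhuh] → [pawlhh]
  1 Geminate Reduction: [pawlhh] → [pawlh]
  result: [pawlh]

2 then 1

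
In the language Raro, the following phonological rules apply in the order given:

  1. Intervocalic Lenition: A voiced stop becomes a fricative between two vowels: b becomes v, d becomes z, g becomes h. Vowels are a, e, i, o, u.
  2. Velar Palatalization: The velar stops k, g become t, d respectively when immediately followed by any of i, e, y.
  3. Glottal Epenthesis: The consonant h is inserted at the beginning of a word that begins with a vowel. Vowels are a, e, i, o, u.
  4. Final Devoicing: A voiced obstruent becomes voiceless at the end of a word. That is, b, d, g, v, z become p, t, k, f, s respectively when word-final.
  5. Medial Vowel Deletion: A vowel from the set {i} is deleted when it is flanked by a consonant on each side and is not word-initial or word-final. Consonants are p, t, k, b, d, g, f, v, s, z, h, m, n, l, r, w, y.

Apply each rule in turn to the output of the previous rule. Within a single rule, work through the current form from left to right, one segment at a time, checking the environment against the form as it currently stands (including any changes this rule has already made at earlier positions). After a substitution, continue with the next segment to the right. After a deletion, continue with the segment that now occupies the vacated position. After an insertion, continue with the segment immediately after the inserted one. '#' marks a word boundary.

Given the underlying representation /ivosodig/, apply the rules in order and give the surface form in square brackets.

1 Intervocalic Lenition: [ivosodig] → [ivosozig]
2 Velar Palatalization: no change — [ivosozig]
3 Glottal Epenthesis: [ivosozig] → [hivosozig]
4 Final Devoicing: [hivosozig] → [hivosozik]
5 Medial Vowel Deletion: [hivosozik] → [hvosozk]

[hvosozk]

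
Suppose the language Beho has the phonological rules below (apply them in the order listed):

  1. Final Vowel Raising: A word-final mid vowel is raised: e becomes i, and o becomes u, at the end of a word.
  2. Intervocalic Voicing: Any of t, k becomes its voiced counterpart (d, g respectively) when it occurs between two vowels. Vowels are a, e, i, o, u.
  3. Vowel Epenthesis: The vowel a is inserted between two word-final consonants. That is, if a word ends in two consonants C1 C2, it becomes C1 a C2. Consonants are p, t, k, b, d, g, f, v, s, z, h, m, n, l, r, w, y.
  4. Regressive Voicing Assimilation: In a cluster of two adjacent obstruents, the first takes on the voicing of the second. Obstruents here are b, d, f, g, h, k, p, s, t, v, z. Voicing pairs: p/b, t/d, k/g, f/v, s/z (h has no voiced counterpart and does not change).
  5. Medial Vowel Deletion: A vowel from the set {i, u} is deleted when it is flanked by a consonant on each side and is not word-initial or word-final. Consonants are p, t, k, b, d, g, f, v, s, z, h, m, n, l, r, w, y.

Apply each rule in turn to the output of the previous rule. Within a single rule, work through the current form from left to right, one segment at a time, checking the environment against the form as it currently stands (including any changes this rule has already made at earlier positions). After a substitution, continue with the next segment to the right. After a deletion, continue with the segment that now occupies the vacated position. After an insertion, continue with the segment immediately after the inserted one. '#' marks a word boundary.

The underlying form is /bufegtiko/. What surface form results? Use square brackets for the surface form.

[bfektgu]

1 Final Vowel Raising: [bufegtiko] → [bufegtiku]
2 Intervocalic Voicing: [bufegtiku] → [bufegtigu]
3 Vowel Epenthesis: no change — [bufegtigu]
4 Regressive Voicing Assimilation: [bufegtigu] → [bufektigu]
5 Medial Vowel Deletion: [bufektigu] → [bfektgu]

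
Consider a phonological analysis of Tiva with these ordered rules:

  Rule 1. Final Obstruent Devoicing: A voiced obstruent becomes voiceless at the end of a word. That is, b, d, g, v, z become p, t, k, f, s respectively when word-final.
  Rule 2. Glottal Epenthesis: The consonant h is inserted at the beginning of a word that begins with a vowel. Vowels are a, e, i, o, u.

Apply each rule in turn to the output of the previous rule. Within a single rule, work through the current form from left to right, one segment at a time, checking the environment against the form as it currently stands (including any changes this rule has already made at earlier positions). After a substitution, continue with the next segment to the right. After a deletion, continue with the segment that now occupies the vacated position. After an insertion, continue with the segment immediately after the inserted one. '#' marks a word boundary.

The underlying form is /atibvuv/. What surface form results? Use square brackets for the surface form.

[hatibvuf]

Rule 1 Final Obstruent Devoicing: [atibvuv] → [atibvuf]
Rule 2 Glottal Epenthesis: [atibvuf] → [hatibvuf]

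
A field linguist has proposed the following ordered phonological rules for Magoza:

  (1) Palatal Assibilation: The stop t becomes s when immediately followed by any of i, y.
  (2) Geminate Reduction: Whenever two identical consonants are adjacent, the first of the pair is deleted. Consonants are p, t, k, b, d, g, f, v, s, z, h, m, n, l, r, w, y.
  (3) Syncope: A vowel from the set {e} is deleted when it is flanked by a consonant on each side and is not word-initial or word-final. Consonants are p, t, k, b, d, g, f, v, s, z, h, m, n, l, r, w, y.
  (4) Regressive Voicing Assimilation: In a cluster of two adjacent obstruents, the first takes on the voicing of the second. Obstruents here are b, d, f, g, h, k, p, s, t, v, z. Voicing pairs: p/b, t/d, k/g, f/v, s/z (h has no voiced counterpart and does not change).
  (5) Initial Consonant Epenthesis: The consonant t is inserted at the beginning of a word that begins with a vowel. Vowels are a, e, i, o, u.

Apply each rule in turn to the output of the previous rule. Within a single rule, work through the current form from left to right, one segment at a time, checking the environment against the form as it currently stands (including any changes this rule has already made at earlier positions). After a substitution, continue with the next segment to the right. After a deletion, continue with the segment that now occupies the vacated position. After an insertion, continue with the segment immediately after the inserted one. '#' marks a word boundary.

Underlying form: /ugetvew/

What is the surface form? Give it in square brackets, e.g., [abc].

[tukdvw]

(1) Palatal Assibilation: no change — [ugetvew]
(2) Geminate Reduction: no change — [ugetvew]
(3) Syncope: [ugetvew] → [ugtvw]
(4) Regressive Voicing Assimilation: [ugtvw] → [ukdvw]
(5) Initial Consonant Epenthesis: [ukdvw] → [tukdvw]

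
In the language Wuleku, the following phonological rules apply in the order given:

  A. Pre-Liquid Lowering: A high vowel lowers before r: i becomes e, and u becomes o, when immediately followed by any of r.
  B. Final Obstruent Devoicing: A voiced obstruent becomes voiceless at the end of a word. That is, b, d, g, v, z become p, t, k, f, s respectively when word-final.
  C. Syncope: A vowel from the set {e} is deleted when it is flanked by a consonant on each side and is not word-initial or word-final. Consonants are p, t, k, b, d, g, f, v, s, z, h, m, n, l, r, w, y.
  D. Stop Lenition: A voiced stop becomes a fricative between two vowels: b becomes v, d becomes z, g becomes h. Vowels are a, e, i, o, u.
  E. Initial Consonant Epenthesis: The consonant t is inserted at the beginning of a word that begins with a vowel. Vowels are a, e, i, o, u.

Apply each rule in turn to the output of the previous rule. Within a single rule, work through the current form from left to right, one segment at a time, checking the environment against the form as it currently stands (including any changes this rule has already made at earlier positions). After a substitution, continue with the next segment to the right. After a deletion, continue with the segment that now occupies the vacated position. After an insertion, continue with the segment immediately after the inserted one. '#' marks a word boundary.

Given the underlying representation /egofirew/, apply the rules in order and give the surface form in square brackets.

[tehofrw]

A Pre-Liquid Lowering: [egofirew] → [egoferew]
B Final Obstruent Devoicing: no change — [egoferew]
C Syncope: [egoferew] → [egofrw]
D Stop Lenition: [egofrw] → [ehofrw]
E Initial Consonant Epenthesis: [ehofrw] → [tehofrw]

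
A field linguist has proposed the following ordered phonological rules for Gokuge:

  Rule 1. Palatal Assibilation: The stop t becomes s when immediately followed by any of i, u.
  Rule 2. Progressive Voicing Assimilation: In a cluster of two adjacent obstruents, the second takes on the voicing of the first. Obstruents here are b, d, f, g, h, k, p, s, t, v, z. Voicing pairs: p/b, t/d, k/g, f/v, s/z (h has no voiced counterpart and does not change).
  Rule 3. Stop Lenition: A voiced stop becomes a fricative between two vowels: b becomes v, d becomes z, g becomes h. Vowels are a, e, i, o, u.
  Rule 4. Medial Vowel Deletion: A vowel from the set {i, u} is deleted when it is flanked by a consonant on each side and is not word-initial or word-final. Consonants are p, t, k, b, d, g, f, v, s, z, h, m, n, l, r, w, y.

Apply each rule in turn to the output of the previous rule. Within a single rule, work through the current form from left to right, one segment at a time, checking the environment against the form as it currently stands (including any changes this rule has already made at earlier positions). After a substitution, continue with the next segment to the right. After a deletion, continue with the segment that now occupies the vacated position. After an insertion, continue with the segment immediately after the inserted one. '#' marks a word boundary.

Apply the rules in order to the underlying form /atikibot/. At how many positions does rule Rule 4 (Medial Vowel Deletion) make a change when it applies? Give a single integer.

2

Rule 1 Palatal Assibilation: [atikibot] → [asikibot]
Rule 2 Progressive Voicing Assimilation: no change — [asikibot]
Rule 3 Stop Lenition: [asikibot] → [asikivot]
Rule 4 Medial Vowel Deletion: [asikivot] → [askvot]
Rule Rule 4 changed 2 position(s).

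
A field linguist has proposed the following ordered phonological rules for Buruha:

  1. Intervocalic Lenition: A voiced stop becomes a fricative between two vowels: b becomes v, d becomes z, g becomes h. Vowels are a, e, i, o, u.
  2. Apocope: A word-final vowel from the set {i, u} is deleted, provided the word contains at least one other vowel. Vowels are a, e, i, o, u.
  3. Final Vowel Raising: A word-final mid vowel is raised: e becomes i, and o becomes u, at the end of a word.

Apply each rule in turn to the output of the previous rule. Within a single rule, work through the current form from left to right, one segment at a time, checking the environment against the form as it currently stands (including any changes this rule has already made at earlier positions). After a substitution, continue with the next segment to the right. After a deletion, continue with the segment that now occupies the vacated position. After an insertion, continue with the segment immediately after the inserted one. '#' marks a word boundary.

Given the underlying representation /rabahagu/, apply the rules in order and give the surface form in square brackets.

[ravahah]

1 Intervocalic Lenition: [rabahagu] → [ravahahu]
2 Apocope: [ravahahu] → [ravahah]
3 Final Vowel Raising: no change — [ravahah]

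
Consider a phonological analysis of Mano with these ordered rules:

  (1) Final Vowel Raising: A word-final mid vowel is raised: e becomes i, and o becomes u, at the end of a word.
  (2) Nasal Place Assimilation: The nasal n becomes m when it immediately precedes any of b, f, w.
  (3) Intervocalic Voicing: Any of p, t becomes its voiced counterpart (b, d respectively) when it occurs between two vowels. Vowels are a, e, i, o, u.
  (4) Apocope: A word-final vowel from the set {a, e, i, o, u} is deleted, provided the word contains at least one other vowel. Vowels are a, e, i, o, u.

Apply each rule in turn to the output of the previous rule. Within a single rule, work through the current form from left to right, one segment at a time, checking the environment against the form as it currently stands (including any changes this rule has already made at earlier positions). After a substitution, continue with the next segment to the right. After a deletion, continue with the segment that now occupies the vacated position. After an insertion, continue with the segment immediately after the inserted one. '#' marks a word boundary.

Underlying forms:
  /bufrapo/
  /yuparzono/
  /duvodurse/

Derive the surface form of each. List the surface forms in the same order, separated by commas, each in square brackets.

[bufrab], [yubarzon], [duvodurs]

/bufrapo/:
  (1) Final Vowel Raising: [bufrapo] → [bufrapu]
  (2) Nasal Place Assimilation: no change — [bufrapu]
  (3) Intervocalic Voicing: [bufrapu] → [bufrabu]
  (4) Apocope: [bufrabu] → [bufrab]
/yuparzono/:
  (1) Final Vowel Raising: [yuparzono] → [yuparzonu]
  (2) Nasal Place Assimilation: no change — [yuparzonu]
  (3) Intervocalic Voicing: [yuparzonu] → [yubarzonu]
  (4) Apocope: [yubarzonu] → [yubarzon]
/duvodurse/:
  (1) Final Vowel Raising: [duvodurse] → [duvodursi]
  (2) Nasal Place Assimilation: no change — [duvodursi]
  (3) Intervocalic Voicing: no change — [duvodursi]
  (4) Apocope: [duvodursi] → [duvodurs]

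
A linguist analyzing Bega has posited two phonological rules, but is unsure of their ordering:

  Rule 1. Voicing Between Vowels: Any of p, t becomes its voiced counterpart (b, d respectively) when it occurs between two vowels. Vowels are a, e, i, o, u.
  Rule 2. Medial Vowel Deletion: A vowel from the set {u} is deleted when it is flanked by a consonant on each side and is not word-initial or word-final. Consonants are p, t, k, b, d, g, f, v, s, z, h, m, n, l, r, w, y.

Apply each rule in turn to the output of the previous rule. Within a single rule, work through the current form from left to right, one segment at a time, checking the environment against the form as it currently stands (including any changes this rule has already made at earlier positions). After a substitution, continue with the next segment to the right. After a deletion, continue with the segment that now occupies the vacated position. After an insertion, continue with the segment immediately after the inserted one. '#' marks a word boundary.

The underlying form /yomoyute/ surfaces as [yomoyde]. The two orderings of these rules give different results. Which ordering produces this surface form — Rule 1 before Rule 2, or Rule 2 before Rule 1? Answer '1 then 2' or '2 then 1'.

1 then 2

Order 1 then 2:
  1 Voicing Between Vowels: [yomoyute] → [yomoyude]
  2 Medial Vowel Deletion: [yomoyude] → [yomoyde]
  result: [yomoyde]
Order 2 then 1:
  2 Medial Vowel Deletion: [yomoyute] → [yomoyte]
  1 Voicing Between Vowels: no change — [yomoyte]
  result: [yomoyte]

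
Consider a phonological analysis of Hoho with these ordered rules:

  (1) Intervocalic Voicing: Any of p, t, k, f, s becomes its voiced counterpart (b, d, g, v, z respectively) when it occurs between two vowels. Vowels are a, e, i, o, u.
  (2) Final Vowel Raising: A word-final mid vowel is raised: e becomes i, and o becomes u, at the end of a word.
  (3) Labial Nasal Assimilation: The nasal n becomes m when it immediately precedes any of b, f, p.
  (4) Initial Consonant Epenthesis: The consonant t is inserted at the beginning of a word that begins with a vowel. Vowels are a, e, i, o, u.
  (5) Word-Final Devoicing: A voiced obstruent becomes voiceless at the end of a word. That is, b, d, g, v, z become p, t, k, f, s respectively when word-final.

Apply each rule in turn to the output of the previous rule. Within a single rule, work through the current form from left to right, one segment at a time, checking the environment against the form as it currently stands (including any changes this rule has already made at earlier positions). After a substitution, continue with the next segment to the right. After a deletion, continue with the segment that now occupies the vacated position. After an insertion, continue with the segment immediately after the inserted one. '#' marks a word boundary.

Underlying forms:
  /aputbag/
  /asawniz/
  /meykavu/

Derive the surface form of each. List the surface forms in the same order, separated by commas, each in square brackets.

/aputbag/:
  (1) Intervocalic Voicing: [aputbag] → [abutbag]
  (2) Final Vowel Raising: no change — [abutbag]
  (3) Labial Nasal Assimilation: no change — [abutbag]
  (4) Initial Consonant Epenthesis: [abutbag] → [tabutbag]
  (5) Word-Final Devoicing: [tabutbag] → [tabutbak]
/asawniz/:
  (1) Intervocalic Voicing: [asawniz] → [azawniz]
  (2) Final Vowel Raising: no change — [azawniz]
  (3) Labial Nasal Assimilation: no change — [azawniz]
  (4) Initial Consonant Epenthesis: [azawniz] → [tazawniz]
  (5) Word-Final Devoicing: [tazawniz] → [tazawnis]
/meykavu/:
  (1) Intervocalic Voicing: no change — [meykavu]
  (2) Final Vowel Raising: no change — [meykavu]
  (3) Labial Nasal Assimilation: no change — [meykavu]
  (4) Initial Consonant Epenthesis: no change — [meykavu]
  (5) Word-Final Devoicing: no change — [meykavu]

[tabutbak], [tazawnis], [meykavu]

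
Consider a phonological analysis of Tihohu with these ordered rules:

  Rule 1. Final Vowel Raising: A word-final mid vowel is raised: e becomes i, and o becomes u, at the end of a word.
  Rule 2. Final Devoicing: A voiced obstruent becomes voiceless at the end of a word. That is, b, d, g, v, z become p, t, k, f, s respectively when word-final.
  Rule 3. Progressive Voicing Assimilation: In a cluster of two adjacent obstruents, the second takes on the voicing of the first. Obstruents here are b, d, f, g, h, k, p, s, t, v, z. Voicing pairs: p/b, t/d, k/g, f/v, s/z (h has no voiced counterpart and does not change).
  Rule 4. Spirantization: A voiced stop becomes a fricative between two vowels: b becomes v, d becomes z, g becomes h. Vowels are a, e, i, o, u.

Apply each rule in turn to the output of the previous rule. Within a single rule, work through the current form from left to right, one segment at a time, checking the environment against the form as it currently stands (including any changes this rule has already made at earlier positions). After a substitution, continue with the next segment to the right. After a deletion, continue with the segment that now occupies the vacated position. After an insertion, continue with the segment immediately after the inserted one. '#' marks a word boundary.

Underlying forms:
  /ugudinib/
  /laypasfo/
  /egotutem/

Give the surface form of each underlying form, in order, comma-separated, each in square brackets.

[uhuzinip], [laypasfu], [ehotutem]

/ugudinib/:
  Rule 1 Final Vowel Raising: no change — [ugudinib]
  Rule 2 Final Devoicing: [ugudinib] → [ugudinip]
  Rule 3 Progressive Voicing Assimilation: no change — [ugudinip]
  Rule 4 Spirantization: [ugudinip] → [uhuzinip]
/laypasfo/:
  Rule 1 Final Vowel Raising: [laypasfo] → [laypasfu]
  Rule 2 Final Devoicing: no change — [laypasfu]
  Rule 3 Progressive Voicing Assimilation: no change — [laypasfu]
  Rule 4 Spirantization: no change — [laypasfu]
/egotutem/:
  Rule 1 Final Vowel Raising: no change — [egotutem]
  Rule 2 Final Devoicing: no change — [egotutem]
  Rule 3 Progressive Voicing Assimilation: no change — [egotutem]
  Rule 4 Spirantization: [egotutem] → [ehotutem]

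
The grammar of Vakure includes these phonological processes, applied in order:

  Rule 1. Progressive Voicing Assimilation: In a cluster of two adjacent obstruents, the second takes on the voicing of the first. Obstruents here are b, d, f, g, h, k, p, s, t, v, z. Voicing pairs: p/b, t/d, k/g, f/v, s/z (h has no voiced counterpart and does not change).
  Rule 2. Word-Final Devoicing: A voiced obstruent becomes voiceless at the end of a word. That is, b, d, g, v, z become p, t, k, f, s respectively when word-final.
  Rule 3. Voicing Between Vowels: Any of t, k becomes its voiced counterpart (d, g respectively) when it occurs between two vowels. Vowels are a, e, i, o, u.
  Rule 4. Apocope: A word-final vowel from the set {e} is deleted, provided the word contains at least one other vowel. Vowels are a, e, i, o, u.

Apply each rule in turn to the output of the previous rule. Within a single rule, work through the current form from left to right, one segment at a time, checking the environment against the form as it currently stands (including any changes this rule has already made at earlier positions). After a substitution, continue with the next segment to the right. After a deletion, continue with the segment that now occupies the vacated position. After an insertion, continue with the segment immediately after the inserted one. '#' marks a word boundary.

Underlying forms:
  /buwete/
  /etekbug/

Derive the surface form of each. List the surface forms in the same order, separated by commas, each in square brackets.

[buwed], [edekpuk]

/buwete/:
  Rule 1 Progressive Voicing Assimilation: no change — [buwete]
  Rule 2 Word-Final Devoicing: no change — [buwete]
  Rule 3 Voicing Between Vowels: [buwete] → [buwede]
  Rule 4 Apocope: [buwede] → [buwed]
/etekbug/:
  Rule 1 Progressive Voicing Assimilation: [etekbug] → [etekpug]
  Rule 2 Word-Final Devoicing: [etekpug] → [etekpuk]
  Rule 3 Voicing Between Vowels: [etekpuk] → [edekpuk]
  Rule 4 Apocope: no change — [edekpuk]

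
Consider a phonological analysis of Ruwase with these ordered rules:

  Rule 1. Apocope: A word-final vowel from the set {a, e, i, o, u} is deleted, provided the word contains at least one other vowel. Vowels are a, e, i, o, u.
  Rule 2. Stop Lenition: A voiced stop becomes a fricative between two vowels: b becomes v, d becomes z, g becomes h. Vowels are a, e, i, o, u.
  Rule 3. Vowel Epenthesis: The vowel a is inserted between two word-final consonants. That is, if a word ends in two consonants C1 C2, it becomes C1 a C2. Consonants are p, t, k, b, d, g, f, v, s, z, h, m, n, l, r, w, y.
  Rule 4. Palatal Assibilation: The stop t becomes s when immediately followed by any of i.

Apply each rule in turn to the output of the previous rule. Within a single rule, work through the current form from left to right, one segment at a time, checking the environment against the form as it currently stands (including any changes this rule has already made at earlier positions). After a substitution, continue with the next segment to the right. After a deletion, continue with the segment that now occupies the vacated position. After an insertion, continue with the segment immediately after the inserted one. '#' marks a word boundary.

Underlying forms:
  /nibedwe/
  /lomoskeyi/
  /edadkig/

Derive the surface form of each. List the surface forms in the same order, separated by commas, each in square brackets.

[nivedaw], [lomoskey], [ezadkig]

/nibedwe/:
  Rule 1 Apocope: [nibedwe] → [nibedw]
  Rule 2 Stop Lenition: [nibedw] → [nivedw]
  Rule 3 Vowel Epenthesis: [nivedw] → [nivedaw]
  Rule 4 Palatal Assibilation: no change — [nivedaw]
/lomoskeyi/:
  Rule 1 Apocope: [lomoskeyi] → [lomoskey]
  Rule 2 Stop Lenition: no change — [lomoskey]
  Rule 3 Vowel Epenthesis: no change — [lomoskey]
  Rule 4 Palatal Assibilation: no change — [lomoskey]
/edadkig/:
  Rule 1 Apocope: no change — [edadkig]
  Rule 2 Stop Lenition: [edadkig] → [ezadkig]
  Rule 3 Vowel Epenthesis: no change — [ezadkig]
  Rule 4 Palatal Assibilation: no change — [ezadkig]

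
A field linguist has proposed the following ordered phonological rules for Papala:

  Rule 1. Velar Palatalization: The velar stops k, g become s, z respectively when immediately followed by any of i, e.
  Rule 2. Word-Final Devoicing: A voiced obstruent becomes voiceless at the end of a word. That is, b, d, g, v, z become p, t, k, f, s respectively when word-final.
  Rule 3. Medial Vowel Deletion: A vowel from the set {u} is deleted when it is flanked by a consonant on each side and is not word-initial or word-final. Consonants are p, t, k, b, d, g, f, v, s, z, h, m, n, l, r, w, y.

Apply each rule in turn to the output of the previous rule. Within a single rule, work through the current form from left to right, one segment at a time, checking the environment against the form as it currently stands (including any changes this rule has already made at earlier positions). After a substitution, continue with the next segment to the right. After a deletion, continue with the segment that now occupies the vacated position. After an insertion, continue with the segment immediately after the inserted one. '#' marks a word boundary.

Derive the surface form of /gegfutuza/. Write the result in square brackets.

[zegftza]

Rule 1 Velar Palatalization: [gegfutuza] → [zegfutuza]
Rule 2 Word-Final Devoicing: no change — [zegfutuza]
Rule 3 Medial Vowel Deletion: [zegfutuza] → [zegftza]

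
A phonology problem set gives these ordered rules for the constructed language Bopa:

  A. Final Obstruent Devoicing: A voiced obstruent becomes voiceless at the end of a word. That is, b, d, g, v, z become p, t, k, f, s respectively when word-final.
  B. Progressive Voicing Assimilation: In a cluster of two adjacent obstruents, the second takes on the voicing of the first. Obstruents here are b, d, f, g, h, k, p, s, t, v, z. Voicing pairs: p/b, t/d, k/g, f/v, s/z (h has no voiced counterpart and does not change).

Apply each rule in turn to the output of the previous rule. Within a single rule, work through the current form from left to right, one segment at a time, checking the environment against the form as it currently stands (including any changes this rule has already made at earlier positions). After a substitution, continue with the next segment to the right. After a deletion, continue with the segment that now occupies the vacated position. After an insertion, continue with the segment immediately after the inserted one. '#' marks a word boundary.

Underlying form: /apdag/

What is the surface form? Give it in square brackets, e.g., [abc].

A Final Obstruent Devoicing: [apdag] → [apdak]
B Progressive Voicing Assimilation: [apdak] → [aptak]

[aptak]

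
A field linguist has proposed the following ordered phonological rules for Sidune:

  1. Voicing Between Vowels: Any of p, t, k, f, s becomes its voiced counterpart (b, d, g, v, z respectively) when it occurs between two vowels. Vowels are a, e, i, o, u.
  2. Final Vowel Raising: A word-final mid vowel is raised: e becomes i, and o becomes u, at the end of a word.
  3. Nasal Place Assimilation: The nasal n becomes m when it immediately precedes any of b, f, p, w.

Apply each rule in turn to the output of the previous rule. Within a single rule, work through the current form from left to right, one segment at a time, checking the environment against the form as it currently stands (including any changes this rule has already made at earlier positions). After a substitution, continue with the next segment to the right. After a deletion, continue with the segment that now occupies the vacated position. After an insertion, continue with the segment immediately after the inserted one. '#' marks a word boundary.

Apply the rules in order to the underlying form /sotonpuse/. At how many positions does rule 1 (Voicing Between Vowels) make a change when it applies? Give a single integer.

2

1 Voicing Between Vowels: [sotonpuse] → [sodonpuze]
2 Final Vowel Raising: [sodonpuze] → [sodonpuzi]
3 Nasal Place Assimilation: [sodonpuzi] → [sodompuzi]
Rule 1 changed 2 position(s).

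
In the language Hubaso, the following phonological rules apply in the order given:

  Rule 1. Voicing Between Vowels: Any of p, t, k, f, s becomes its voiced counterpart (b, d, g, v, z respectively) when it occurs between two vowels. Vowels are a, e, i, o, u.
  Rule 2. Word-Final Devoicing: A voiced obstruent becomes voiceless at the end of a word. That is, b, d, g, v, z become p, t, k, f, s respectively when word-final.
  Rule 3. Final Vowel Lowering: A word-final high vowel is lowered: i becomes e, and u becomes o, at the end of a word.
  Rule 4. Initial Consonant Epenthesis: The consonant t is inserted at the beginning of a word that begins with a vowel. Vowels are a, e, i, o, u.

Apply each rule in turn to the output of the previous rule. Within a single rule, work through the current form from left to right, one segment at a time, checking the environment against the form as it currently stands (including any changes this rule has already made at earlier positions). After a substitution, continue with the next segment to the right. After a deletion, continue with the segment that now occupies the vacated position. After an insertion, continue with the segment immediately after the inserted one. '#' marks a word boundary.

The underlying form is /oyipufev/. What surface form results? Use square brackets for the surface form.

[toyibuvef]

Rule 1 Voicing Between Vowels: [oyipufev] → [oyibuvev]
Rule 2 Word-Final Devoicing: [oyibuvev] → [oyibuvef]
Rule 3 Final Vowel Lowering: no change — [oyibuvef]
Rule 4 Initial Consonant Epenthesis: [oyibuvef] → [toyibuvef]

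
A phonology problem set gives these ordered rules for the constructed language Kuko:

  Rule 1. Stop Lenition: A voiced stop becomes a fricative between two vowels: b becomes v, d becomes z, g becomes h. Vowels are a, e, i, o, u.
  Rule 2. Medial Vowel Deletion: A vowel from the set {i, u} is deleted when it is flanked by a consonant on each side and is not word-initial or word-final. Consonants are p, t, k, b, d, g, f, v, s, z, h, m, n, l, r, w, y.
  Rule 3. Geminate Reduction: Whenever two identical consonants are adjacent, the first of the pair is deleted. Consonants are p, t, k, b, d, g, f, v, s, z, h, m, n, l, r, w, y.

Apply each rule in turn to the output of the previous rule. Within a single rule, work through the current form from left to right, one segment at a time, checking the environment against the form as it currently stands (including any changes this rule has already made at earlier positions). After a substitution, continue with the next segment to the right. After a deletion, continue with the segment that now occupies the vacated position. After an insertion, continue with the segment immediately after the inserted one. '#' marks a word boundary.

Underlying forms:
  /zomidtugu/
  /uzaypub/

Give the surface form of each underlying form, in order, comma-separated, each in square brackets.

/zomidtugu/:
  Rule 1 Stop Lenition: [zomidtugu] → [zomidtuhu]
  Rule 2 Medial Vowel Deletion: [zomidtuhu] → [zomdthu]
  Rule 3 Geminate Reduction: no change — [zomdthu]
/uzaypub/:
  Rule 1 Stop Lenition: no change — [uzaypub]
  Rule 2 Medial Vowel Deletion: [uzaypub] → [uzaypb]
  Rule 3 Geminate Reduction: no change — [uzaypb]

[zomdthu], [uzaypb]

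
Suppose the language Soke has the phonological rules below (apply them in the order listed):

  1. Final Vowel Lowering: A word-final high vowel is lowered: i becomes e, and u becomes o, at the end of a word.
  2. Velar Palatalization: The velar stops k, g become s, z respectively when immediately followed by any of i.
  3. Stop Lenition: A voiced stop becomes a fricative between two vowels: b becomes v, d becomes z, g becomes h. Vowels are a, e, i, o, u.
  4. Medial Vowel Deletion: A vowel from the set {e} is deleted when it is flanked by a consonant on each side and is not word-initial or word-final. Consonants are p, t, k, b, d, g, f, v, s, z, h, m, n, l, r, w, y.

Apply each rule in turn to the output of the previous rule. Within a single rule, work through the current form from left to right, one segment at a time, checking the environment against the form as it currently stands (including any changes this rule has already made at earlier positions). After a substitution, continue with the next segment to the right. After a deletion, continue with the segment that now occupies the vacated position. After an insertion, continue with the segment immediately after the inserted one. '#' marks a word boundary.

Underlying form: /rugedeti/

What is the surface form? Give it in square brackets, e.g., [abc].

[ruhzte]

1 Final Vowel Lowering: [rugedeti] → [rugedete]
2 Velar Palatalization: no change — [rugedete]
3 Stop Lenition: [rugedete] → [ruhezete]
4 Medial Vowel Deletion: [ruhezete] → [ruhzte]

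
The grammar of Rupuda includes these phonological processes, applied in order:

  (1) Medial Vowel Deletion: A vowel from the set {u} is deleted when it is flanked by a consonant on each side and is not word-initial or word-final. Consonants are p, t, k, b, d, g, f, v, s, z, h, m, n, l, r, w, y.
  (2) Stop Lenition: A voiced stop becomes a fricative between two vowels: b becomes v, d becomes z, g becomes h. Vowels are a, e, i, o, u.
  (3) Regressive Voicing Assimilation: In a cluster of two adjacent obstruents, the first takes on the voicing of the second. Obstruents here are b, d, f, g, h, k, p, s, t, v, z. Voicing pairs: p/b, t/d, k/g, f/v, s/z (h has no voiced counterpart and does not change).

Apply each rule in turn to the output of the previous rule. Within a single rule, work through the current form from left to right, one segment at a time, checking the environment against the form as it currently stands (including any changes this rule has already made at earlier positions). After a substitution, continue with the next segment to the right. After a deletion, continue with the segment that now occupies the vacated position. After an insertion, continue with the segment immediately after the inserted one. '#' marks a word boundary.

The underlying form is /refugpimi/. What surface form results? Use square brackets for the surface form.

[revkpimi]

(1) Medial Vowel Deletion: [refugpimi] → [refgpimi]
(2) Stop Lenition: no change — [refgpimi]
(3) Regressive Voicing Assimilation: [refgpimi] → [revkpimi]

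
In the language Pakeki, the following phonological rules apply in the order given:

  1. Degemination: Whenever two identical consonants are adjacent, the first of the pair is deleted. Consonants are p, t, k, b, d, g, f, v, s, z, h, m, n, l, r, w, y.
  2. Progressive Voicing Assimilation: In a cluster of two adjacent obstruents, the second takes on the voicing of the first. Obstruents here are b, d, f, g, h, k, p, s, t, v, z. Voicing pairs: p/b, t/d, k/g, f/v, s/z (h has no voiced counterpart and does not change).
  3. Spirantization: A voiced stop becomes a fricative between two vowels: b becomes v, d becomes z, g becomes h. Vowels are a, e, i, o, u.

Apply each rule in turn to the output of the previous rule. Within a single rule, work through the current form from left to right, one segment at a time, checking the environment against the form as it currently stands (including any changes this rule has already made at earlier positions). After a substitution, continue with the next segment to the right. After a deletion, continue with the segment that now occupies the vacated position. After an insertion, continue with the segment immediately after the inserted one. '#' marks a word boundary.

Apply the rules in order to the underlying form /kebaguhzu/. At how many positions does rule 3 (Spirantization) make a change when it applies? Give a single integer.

1 Degemination: no change — [kebaguhzu]
2 Progressive Voicing Assimilation: [kebaguhzu] → [kebaguhsu]
3 Spirantization: [kebaguhsu] → [kevahuhsu]
Rule 3 changed 2 position(s).

2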